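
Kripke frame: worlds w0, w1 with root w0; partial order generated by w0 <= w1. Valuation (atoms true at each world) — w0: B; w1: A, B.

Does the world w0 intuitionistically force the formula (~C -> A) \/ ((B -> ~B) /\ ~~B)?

w0 ||-/- (~C -> A) \/ ((B -> ~B) /\ ~~B): neither disjunct is forced at w0.
w0 ||-/- ~C -> A: already at w0 itself, w0 ||- ~C but w0 ||-/- A.
w0 lacks atom A, so w0 ||-/- A.

No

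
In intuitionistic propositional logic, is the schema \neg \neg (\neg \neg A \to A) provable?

Yes

This is the double negation of double-negation elimination, which is intuitionistically derivable.
By Glivenko's theorem the double negation of any classical propositional tautology is intuitionistically provable; \neg \neg A \to A is classically a tautology.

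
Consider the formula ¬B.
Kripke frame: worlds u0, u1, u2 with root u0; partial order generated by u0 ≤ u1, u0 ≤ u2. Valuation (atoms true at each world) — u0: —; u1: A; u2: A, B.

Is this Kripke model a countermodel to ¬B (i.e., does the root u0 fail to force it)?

u0 ⊮ ¬B since u2 is accessible from u0 and u2 ⊩ B.
So the root u0 does not force ¬B; the model is a countermodel.

Yes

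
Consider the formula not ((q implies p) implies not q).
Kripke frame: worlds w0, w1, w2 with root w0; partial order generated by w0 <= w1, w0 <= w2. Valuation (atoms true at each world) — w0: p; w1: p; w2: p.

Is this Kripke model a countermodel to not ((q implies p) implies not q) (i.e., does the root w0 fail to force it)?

Yes

w0 does not force not ((q implies p) implies not q) since w0 is accessible from w0 and w0 forces (q implies p) implies not q.
w0 forces (q implies p) implies not q: every world accessible from w0 that forces q implies p (namely w0, w1, w2) also forces not q.
So the root w0 does not force not ((q implies p) implies not q); the model is a countermodel.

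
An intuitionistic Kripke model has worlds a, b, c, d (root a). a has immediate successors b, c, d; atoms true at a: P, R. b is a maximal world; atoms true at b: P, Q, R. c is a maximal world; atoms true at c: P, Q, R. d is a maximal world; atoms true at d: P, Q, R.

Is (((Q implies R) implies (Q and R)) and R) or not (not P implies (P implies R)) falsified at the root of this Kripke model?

Yes

a does not force (((Q implies R) implies (Q and R)) and R) or not (not P implies (P implies R)): neither disjunct is forced at a.
a does not force ((Q implies R) implies (Q and R)) and R since a fails (Q implies R) implies (Q and R).
So the root a does not force (((Q implies R) implies (Q and R)) and R) or not (not P implies (P implies R)); the model is a countermodel.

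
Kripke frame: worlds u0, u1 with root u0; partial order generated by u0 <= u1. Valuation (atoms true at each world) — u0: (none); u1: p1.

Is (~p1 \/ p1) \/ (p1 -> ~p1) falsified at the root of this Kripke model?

Yes

u0 ||-/- (~p1 \/ p1) \/ (p1 -> ~p1): neither disjunct is forced at u0.
u0 ||-/- ~p1 \/ p1: neither disjunct is forced at u0.
u0 ||-/- ~p1 since u1 is accessible from u0 and u1 ||- p1.
So the root u0 does not force (~p1 \/ p1) \/ (p1 -> ~p1); the model is a countermodel.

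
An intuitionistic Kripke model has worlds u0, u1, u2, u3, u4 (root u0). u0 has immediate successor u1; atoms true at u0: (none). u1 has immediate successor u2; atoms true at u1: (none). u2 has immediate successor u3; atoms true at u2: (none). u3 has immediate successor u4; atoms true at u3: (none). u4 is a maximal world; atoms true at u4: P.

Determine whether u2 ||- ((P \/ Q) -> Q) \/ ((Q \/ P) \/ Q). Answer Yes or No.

No

u2 ||-/- ((P \/ Q) -> Q) \/ ((Q \/ P) \/ Q): neither disjunct is forced at u2.
u2 ||-/- (P \/ Q) -> Q: at the accessible world u4, u4 ||- P \/ Q but u4 ||-/- Q.
u4 lacks atom Q, so u4 ||-/- Q.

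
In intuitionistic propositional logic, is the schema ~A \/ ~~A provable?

No

This is the weak law of excluded middle, which is not intuitionistically valid.
A Kripke countermodel: worlds u0, u1, u2; order generated by u0 <= u1, u0 <= u2; atoms true at each world — u0:{}; u1:{A}; u2:{}.
u0 ||-/- ~A \/ ~~A: neither disjunct is forced at u0.
u0 ||-/- ~A since u1 is accessible from u0 and u1 ||- A.
So the root u0 does not force the formula.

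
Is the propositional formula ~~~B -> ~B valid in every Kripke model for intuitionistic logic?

This is triple-negation reduction, which is intuitionistically derivable.
Assume ~~~B and suppose B. Then ~~B (double-negation introduction), contradicting ~~~B. So ~B.

Yes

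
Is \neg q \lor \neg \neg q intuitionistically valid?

No

This is the weak law of excluded middle, which is not intuitionistically valid.
A Kripke countermodel: worlds 0, 1, 2; order generated by 0 \le 1, 0 \le 2; atoms true at each world — 0:{}; 1:{q}; 2:{}.
0 \nVdash \neg q \lor \neg \neg q: neither disjunct is forced at 0.
0 \nVdash \neg q since 1 is accessible from 0 and 1 \Vdash q.
So the root 0 does not force the formula.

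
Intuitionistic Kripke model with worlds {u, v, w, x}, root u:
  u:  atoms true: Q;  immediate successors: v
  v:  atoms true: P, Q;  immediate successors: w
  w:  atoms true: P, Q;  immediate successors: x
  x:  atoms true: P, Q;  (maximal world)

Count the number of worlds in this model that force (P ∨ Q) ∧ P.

3

u: does not force it — u ⊮ (P ∨ Q) ∧ P since u fails P.
v: forces it.
w: forces it.
x: forces it.
Worlds forcing the formula: {v, w, x}.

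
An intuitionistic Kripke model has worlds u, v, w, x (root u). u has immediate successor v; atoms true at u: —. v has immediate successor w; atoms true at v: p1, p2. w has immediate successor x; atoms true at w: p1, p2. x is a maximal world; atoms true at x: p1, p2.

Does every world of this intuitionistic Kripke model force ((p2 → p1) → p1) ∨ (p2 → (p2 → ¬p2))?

No

Not every world: u ⊮ ((p2 → p1) → p1) ∨ (p2 → (p2 → ¬p2)).
u ⊮ ((p2 → p1) → p1) ∨ (p2 → (p2 → ¬p2)): neither disjunct is forced at u.
u ⊮ (p2 → p1) → p1: already at u itself, u ⊩ p2 → p1 but u ⊮ p1.
u lacks atom p1, so u ⊮ p1.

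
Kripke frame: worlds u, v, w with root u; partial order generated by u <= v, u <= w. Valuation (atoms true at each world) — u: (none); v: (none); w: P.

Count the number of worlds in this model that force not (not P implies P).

1

u: does not force it — u does not force not (not P implies P) since w is accessible from u and w forces not P implies P.
v: forces it.
w: does not force it — w does not force not (not P implies P) since w is accessible from w and w forces not P implies P.
Worlds forcing the formula: {v}.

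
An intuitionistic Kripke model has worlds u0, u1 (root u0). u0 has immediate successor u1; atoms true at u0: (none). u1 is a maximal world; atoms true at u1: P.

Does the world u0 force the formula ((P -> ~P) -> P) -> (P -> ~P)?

No

u0 ||-/- ((P -> ~P) -> P) -> (P -> ~P): already at u0 itself, u0 ||- (P -> ~P) -> P but u0 ||-/- P -> ~P.
u0 ||-/- P -> ~P: at the accessible world u1, u1 ||- P but u1 ||-/- ~P.
u1 ||-/- ~P since u1 is accessible from u1 and u1 ||- P.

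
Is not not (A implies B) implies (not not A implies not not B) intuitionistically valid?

This is the distribution of double negation over implication, which is intuitionistically derivable.
Assume not not (A implies B) and not not A; suppose not B. Then A implies B would give not A (by contraposition), contradicting not not A; so not (A implies B), contradicting not not (A implies B). Hence not not B.

Yes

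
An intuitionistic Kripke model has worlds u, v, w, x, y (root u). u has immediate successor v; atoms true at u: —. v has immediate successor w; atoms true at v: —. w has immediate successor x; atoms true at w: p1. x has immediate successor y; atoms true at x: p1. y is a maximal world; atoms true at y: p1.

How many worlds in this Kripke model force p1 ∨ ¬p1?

3

u: does not force it — u ⊮ p1 ∨ ¬p1: neither disjunct is forced at u.
v: does not force it — v ⊮ p1 ∨ ¬p1: neither disjunct is forced at v.
w: forces it.
x: forces it.
y: forces it.
Worlds forcing the formula: {w, x, y}.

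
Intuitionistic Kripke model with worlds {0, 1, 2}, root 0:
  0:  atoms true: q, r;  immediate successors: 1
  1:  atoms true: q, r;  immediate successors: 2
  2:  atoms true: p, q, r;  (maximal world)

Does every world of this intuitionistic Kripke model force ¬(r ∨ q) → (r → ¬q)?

Yes

0 ⊩ ¬(r ∨ q) → (r → ¬q) vacuously: no world accessible from 0 forces the antecedent ¬(r ∨ q).
Since the root 0 forces ¬(r ∨ q) → (r → ¬q) and forcing is persistent (monotone upward), every world forces it.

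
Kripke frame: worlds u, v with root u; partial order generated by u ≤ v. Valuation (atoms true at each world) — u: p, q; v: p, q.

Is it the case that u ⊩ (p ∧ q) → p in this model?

Yes

u ⊩ (p ∧ q) → p: every world accessible from u that forces p ∧ q (namely u, v) also forces p.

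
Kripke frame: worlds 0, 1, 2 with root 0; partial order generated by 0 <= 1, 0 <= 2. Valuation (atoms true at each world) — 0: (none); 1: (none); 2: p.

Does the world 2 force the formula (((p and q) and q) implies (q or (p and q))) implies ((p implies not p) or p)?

2 forces (((p and q) and q) implies (q or (p and q))) implies ((p implies not p) or p): every world accessible from 2 that forces ((p and q) and q) implies (q or (p and q)) (namely 2) also forces (p implies not p) or p.

Yes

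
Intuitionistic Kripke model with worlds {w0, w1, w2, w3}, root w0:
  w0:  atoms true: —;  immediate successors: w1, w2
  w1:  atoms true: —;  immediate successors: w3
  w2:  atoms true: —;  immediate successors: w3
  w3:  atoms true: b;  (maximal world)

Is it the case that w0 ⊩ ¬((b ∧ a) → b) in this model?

w0 ⊮ ¬((b ∧ a) → b) since w0 is accessible from w0 and w0 ⊩ (b ∧ a) → b.
w0 ⊩ (b ∧ a) → b vacuously: no world accessible from w0 forces the antecedent b ∧ a.

No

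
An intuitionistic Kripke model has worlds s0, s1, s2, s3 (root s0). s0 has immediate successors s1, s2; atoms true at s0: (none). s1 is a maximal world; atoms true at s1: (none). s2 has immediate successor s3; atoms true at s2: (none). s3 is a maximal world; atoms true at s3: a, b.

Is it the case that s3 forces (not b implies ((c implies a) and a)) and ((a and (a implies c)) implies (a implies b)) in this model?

s3 forces (not b implies ((c implies a) and a)) and ((a and (a implies c)) implies (a implies b)) since s3 forces both conjuncts.

Yes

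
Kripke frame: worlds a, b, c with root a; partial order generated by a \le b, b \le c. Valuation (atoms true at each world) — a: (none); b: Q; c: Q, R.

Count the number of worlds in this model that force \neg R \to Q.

a: forces it.
b: forces it.
c: forces it.
Worlds forcing the formula: {a, b, c}.

3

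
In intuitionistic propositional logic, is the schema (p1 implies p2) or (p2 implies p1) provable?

This is the Gödel–Dummett linearity axiom, which is not intuitionistically valid.
A Kripke countermodel: worlds s0, s1, s2; order generated by s0 <= s1, s0 <= s2; atoms true at each world — s0:{}; s1:{p1}; s2:{p2}.
s0 does not force (p1 implies p2) or (p2 implies p1): neither disjunct is forced at s0.
s0 does not force p1 implies p2: at the accessible world s1, s1 forces p1 but s1 does not force p2.
s1 lacks atom p2, so s1 does not force p2.
So the root s0 does not force the formula.

No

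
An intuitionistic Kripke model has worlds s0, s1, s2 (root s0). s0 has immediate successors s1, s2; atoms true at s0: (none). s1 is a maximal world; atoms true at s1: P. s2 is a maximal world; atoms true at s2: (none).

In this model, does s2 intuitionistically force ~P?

s2 ||- ~P: no world accessible from s2 forces P.

Yes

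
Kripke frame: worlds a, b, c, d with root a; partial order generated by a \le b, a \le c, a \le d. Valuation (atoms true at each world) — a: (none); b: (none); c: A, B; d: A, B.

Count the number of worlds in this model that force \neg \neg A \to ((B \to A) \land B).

4

a: forces it.
b: forces it.
c: forces it.
d: forces it.
Worlds forcing the formula: {a, b, c, d}.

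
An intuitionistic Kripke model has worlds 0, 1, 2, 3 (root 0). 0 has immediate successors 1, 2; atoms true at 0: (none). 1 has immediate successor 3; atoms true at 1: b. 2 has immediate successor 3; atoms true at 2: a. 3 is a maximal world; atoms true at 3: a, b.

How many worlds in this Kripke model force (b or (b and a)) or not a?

0: does not force it — 0 does not force (b or (b and a)) or not a: neither disjunct is forced at 0.
1: forces it.
2: does not force it — 2 does not force (b or (b and a)) or not a: neither disjunct is forced at 2.
3: forces it.
Worlds forcing the formula: {1, 3}.

2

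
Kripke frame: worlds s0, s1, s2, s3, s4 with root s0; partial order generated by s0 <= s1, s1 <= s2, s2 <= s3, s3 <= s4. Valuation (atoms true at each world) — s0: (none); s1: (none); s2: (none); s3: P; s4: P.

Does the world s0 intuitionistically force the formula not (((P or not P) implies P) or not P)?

s0 does not force not (((P or not P) implies P) or not P) since s0 is accessible from s0 and s0 forces ((P or not P) implies P) or not P.
s0 forces ((P or not P) implies P) or not P via the disjunct (P or not P) implies P.

No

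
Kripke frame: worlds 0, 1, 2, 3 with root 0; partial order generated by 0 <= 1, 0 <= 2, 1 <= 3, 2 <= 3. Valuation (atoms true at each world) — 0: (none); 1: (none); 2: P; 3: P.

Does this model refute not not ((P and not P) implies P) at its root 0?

0 forces not not ((P and not P) implies P): no world accessible from 0 forces not ((P and not P) implies P).
So the root 0 forces not not ((P and not P) implies P); the model is not a countermodel.

No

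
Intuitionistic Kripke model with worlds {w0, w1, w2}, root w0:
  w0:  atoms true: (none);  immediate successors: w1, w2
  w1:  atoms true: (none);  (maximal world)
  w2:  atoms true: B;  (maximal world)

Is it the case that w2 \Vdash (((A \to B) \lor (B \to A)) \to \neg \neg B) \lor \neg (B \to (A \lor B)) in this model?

w2 \Vdash (((A \to B) \lor (B \to A)) \to \neg \neg B) \lor \neg (B \to (A \lor B)) via the disjunct ((A \to B) \lor (B \to A)) \to \neg \neg B.

Yes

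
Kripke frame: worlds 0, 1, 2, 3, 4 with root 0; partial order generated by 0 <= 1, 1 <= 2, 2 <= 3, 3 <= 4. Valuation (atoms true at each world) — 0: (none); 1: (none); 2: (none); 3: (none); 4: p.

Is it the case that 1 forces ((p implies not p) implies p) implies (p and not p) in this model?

1 does not force ((p implies not p) implies p) implies (p and not p): already at 1 itself, 1 forces (p implies not p) implies p but 1 does not force p and not p.
1 does not force p and not p since 1 fails p.

No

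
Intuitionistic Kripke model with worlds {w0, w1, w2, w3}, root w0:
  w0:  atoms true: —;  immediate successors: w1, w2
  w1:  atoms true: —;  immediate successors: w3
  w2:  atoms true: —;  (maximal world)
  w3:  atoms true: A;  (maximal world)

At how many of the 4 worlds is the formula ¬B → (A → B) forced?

1

w0: does not force it — w0 ⊮ ¬B → (A → B): already at w0 itself, w0 ⊩ ¬B but w0 ⊮ A → B.
w1: does not force it — w1 ⊮ ¬B → (A → B): already at w1 itself, w1 ⊩ ¬B but w1 ⊮ A → B.
w2: forces it.
w3: does not force it — w3 ⊮ ¬B → (A → B): already at w3 itself, w3 ⊩ ¬B but w3 ⊮ A → B.
Worlds forcing the formula: {w2}.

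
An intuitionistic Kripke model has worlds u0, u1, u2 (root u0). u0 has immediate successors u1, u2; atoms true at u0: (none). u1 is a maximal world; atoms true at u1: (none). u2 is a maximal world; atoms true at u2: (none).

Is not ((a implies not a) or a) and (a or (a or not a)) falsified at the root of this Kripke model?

u0 does not force not ((a implies not a) or a) and (a or (a or not a)) since u0 fails not ((a implies not a) or a).
So the root u0 does not force not ((a implies not a) or a) and (a or (a or not a)); the model is a countermodel.

Yes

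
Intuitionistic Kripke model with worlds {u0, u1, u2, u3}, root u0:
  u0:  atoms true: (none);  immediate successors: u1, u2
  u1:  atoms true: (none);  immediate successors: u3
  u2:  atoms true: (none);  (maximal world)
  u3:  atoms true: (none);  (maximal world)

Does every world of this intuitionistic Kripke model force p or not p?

u0 forces p or not p via the disjunct not p.
Since the root u0 forces p or not p and forcing is persistent (monotone upward), every world forces it.

Yes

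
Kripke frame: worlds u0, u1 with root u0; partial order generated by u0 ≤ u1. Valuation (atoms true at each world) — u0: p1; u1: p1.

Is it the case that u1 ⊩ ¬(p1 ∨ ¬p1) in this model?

u1 ⊮ ¬(p1 ∨ ¬p1) since u1 is accessible from u1 and u1 ⊩ p1 ∨ ¬p1.
u1 ⊩ p1 ∨ ¬p1 via the disjunct p1.

No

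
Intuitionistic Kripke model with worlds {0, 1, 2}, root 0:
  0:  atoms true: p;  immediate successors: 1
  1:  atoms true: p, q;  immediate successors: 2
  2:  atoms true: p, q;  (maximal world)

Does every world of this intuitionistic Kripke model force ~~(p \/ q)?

0 ||- ~~(p \/ q): no world accessible from 0 forces ~(p \/ q).
Since the root 0 forces ~~(p \/ q) and forcing is persistent (monotone upward), every world forces it.

Yes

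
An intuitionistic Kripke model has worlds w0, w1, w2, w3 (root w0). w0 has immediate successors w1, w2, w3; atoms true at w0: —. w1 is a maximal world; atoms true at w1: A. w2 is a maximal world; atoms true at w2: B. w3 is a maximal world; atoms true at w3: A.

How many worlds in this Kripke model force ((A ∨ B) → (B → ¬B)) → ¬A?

w0: does not force it — w0 ⊮ ((A ∨ B) → (B → ¬B)) → ¬A: at the accessible world w1, w1 ⊩ (A ∨ B) → (B → ¬B) but w1 ⊮ ¬A.
w1: does not force it.
w2: forces it.
w3: does not force it.
Worlds forcing the formula: {w2}.

1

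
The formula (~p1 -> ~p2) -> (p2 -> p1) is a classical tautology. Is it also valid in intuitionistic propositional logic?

No

This is the converse of contraposition, which is not intuitionistically valid.
A Kripke countermodel: worlds u0, u1; order generated by u0 <= u1; atoms true at each world — u0:{p2}; u1:{p1,p2}.
u0 ||-/- (~p1 -> ~p2) -> (p2 -> p1): already at u0 itself, u0 ||- ~p1 -> ~p2 but u0 ||-/- p2 -> p1.
u0 ||-/- p2 -> p1: already at u0 itself, u0 ||- p2 but u0 ||-/- p1.
u0 lacks atom p1, so u0 ||-/- p1.
So the root u0 does not force the formula.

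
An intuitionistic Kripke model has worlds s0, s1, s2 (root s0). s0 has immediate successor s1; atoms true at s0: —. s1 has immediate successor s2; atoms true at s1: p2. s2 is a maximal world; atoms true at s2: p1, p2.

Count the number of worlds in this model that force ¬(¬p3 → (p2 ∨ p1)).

0

s0: does not force it — s0 ⊮ ¬(¬p3 → (p2 ∨ p1)) since s1 is accessible from s0 and s1 ⊩ ¬p3 → (p2 ∨ p1).
s1: does not force it.
s2: does not force it.
Worlds forcing the formula: { }.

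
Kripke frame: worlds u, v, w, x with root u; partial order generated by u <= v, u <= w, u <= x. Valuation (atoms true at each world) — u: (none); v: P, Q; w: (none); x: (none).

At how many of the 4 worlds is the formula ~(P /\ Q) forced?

2

u: does not force it — u ||-/- ~(P /\ Q) since v is accessible from u and v ||- P /\ Q.
v: does not force it — v ||-/- ~(P /\ Q) since v is accessible from v and v ||- P /\ Q.
w: forces it.
x: forces it.
Worlds forcing the formula: {w, x}.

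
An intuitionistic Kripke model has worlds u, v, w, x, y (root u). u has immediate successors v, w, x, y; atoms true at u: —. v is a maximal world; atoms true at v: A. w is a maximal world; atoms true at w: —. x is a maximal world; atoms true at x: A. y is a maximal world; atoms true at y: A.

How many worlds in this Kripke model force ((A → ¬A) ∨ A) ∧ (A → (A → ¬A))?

1

u: does not force it — u ⊮ ((A → ¬A) ∨ A) ∧ (A → (A → ¬A)) since u fails (A → ¬A) ∨ A.
v: does not force it.
w: forces it.
x: does not force it.
y: does not force it.
Worlds forcing the formula: {w}.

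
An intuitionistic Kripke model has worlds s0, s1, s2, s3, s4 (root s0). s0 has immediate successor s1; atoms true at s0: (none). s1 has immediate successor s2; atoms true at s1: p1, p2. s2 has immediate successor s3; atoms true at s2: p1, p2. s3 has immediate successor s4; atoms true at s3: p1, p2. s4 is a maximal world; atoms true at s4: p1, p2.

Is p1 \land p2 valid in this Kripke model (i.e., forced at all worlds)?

No

Not every world: s0 \nVdash p1 \land p2.
s0 \nVdash p1 \land p2 since s0 fails p1.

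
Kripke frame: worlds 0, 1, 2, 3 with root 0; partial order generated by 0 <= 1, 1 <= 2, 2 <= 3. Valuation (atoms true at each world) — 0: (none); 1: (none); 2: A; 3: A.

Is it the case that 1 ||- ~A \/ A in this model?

1 ||-/- ~A \/ A: neither disjunct is forced at 1.
1 ||-/- ~A since 2 is accessible from 1 and 2 ||- A.

No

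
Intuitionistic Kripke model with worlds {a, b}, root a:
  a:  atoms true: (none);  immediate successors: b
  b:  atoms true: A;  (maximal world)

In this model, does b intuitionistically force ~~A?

b ||- ~~A: no world accessible from b forces ~A.

Yes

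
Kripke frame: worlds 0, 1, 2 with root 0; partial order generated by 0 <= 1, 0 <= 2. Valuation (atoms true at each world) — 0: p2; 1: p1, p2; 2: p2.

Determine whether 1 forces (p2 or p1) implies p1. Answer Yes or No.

1 forces (p2 or p1) implies p1: every world accessible from 1 that forces p2 or p1 (namely 1) also forces p1.

Yes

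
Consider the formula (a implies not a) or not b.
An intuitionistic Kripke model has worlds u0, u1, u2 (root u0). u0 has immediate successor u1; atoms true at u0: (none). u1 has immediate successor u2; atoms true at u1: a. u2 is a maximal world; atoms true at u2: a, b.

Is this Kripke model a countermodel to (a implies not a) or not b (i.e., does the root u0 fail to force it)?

u0 does not force (a implies not a) or not b: neither disjunct is forced at u0.
u0 does not force a implies not a: at the accessible world u1, u1 forces a but u1 does not force not a.
u1 does not force not a since u1 is accessible from u1 and u1 forces a.
So the root u0 does not force (a implies not a) or not b; the model is a countermodel.

Yes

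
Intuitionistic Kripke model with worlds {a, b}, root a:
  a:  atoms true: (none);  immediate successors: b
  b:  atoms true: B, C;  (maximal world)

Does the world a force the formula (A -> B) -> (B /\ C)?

No

a ||-/- (A -> B) -> (B /\ C): already at a itself, a ||- A -> B but a ||-/- B /\ C.
a ||-/- B /\ C since a fails B.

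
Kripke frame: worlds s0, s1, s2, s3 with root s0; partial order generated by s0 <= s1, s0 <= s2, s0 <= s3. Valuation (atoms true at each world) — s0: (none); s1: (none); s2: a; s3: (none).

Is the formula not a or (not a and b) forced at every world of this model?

Not every world: s0 does not force not a or (not a and b).
s0 does not force not a or (not a and b): neither disjunct is forced at s0.
s0 does not force not a since s2 is accessible from s0 and s2 forces a.

No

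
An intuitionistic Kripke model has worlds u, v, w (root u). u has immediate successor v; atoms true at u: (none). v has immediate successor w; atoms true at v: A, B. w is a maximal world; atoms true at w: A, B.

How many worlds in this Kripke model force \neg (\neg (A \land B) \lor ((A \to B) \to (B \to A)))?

u: does not force it — u \nVdash \neg (\neg (A \land B) \lor ((A \to B) \to (B \to A))) since u is accessible from u and u \Vdash \neg (A \land B) \lor ((A \to B) \to (B \to A)).
v: does not force it — v \nVdash \neg (\neg (A \land B) \lor ((A \to B) \to (B \to A))) since v is accessible from v and v \Vdash \neg (A \land B) \lor ((A \to B) \to (B \to A)).
w: does not force it.
Worlds forcing the formula: { }.

0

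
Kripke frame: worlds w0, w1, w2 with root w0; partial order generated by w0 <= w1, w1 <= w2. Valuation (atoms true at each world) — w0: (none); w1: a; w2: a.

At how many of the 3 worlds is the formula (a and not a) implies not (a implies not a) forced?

3

w0: forces it.
w1: forces it.
w2: forces it.
Worlds forcing the formula: {w0, w1, w2}.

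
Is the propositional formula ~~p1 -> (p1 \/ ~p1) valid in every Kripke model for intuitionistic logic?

This is a variant of double-negation elimination (deriving excluded middle from double negation), which is not intuitionistically valid.
A Kripke countermodel: worlds s0, s1; order generated by s0 <= s1; atoms true at each world — s0:{}; s1:{p1}.
s0 ||-/- ~~p1 -> (p1 \/ ~p1): already at s0 itself, s0 ||- ~~p1 but s0 ||-/- p1 \/ ~p1.
s0 ||-/- p1 \/ ~p1: neither disjunct is forced at s0.
s0 lacks atom p1, so s0 ||-/- p1.
So the root s0 does not force the formula.

No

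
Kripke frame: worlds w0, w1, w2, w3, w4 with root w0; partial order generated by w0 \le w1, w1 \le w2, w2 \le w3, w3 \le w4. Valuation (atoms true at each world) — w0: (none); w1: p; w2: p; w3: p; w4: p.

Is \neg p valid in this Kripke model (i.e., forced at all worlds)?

Not every world: w0 \nVdash \neg p.
w0 \nVdash \neg p since w1 is accessible from w0 and w1 \Vdash p.

No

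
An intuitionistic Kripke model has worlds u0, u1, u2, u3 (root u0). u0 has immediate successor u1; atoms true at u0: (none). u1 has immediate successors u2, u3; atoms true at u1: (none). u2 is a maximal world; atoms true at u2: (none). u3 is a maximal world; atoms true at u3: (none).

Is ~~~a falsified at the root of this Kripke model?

No

u0 ||- ~~~a: no world accessible from u0 forces ~~a.
So the root u0 forces ~~~a; the model is not a countermodel.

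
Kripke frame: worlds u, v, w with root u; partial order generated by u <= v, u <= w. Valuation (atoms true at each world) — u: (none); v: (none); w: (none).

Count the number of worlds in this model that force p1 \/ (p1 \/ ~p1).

u: forces it.
v: forces it.
w: forces it.
Worlds forcing the formula: {u, v, w}.

3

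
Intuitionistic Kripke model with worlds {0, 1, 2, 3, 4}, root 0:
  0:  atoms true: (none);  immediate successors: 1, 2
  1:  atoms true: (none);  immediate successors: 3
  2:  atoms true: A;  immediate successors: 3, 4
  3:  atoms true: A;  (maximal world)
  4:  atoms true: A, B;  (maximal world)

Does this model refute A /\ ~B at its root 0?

0 ||-/- A /\ ~B since 0 fails A.
So the root 0 does not force A /\ ~B; the model is a countermodel.

Yes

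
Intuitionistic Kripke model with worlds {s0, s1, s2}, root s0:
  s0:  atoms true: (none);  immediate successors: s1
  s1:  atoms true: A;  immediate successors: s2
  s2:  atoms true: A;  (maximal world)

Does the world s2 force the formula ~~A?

s2 ||- ~~A: no world accessible from s2 forces ~A.

Yes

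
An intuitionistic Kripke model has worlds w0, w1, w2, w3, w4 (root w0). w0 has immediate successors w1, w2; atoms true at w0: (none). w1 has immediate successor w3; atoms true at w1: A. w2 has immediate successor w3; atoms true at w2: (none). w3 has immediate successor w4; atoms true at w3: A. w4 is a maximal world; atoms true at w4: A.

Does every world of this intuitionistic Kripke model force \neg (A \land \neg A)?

w0 \Vdash \neg (A \land \neg A): no world accessible from w0 forces A \land \neg A.
Since the root w0 forces \neg (A \land \neg A) and forcing is persistent (monotone upward), every world forces it.

Yes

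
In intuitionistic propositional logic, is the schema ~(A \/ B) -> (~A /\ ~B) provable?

Yes

This is a constructively valid De Morgan direction (negated disjunction to conjunction of negations), which is intuitionistically derivable.
From ~(A \/ B): if A held then A \/ B would, contradiction — so ~A; similarly ~B.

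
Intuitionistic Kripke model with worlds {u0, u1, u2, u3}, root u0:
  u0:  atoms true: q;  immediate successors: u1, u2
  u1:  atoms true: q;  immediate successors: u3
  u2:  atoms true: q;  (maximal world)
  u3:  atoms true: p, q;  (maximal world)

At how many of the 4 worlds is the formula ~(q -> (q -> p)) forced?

u0: does not force it — u0 ||-/- ~(q -> (q -> p)) since u3 is accessible from u0 and u3 ||- q -> (q -> p).
u1: does not force it.
u2: forces it.
u3: does not force it.
Worlds forcing the formula: {u2}.

1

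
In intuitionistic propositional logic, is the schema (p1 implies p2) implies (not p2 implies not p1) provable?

Yes

This is the forward direction of contraposition, which is intuitionistically derivable.
Assume p1 implies p2 and not p2. If p1 held then p2 would follow, contradicting not p2; so not p1.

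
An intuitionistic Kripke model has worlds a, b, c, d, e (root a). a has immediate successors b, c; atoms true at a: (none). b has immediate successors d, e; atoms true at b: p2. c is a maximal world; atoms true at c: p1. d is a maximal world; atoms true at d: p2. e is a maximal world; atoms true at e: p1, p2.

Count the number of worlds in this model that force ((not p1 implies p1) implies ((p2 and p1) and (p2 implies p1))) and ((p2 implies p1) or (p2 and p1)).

1

a: does not force it — a does not force ((not p1 implies p1) implies ((p2 and p1) and (p2 implies p1))) and ((p2 implies p1) or (p2 and p1)) since a fails (not p1 implies p1) implies ((p2 and p1) and (p2 implies p1)).
b: does not force it — b does not force ((not p1 implies p1) implies ((p2 and p1) and (p2 implies p1))) and ((p2 implies p1) or (p2 and p1)) since b fails (p2 implies p1) or (p2 and p1).
c: does not force it.
d: does not force it.
e: forces it.
Worlds forcing the formula: {e}.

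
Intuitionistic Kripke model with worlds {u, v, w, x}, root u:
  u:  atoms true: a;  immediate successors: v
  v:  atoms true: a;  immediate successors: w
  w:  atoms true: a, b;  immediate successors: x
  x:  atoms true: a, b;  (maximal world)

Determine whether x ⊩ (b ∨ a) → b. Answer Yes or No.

Yes

x ⊩ (b ∨ a) → b: every world accessible from x that forces b ∨ a (namely x) also forces b.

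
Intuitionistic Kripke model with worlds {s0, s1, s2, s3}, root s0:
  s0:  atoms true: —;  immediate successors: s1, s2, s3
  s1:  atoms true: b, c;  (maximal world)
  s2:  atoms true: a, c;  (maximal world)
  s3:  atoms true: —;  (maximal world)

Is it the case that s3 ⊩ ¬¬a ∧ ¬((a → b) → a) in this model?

s3 ⊮ ¬¬a ∧ ¬((a → b) → a) since s3 fails ¬¬a.

No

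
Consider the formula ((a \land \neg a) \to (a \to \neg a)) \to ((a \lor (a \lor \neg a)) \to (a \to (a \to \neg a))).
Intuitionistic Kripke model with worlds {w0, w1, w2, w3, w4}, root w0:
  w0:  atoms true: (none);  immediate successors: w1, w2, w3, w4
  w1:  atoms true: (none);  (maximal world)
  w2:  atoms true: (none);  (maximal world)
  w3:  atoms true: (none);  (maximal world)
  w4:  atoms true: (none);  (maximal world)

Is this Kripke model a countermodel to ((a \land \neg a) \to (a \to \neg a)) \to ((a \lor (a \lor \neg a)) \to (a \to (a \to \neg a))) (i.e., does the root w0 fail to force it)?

w0 \Vdash ((a \land \neg a) \to (a \to \neg a)) \to ((a \lor (a \lor \neg a)) \to (a \to (a \to \neg a))): every world accessible from w0 that forces (a \land \neg a) \to (a \to \neg a) (namely w0, w1, w2, w3, w4) also forces (a \lor (a \lor \neg a)) \to (a \to (a \to \neg a)).
So the root w0 forces ((a \land \neg a) \to (a \to \neg a)) \to ((a \lor (a \lor \neg a)) \to (a \to (a \to \neg a))); the model is not a countermodel.

No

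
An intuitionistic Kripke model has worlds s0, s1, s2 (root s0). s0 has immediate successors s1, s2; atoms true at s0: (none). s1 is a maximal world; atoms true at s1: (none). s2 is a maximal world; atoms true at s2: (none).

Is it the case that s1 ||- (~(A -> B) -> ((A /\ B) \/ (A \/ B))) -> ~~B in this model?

No

s1 ||-/- (~(A -> B) -> ((A /\ B) \/ (A \/ B))) -> ~~B: already at s1 itself, s1 ||- ~(A -> B) -> ((A /\ B) \/ (A \/ B)) but s1 ||-/- ~~B.
s1 ||-/- ~~B since s1 is accessible from s1 and s1 ||- ~B.
s1 ||- ~B: no world accessible from s1 forces B.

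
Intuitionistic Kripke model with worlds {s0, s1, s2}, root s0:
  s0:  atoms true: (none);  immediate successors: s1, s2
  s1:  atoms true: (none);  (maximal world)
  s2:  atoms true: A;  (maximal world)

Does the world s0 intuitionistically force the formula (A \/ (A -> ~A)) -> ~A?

No

s0 ||-/- (A \/ (A -> ~A)) -> ~A: at the accessible world s2, s2 ||- A \/ (A -> ~A) but s2 ||-/- ~A.
s2 ||-/- ~A since s2 is accessible from s2 and s2 ||- A.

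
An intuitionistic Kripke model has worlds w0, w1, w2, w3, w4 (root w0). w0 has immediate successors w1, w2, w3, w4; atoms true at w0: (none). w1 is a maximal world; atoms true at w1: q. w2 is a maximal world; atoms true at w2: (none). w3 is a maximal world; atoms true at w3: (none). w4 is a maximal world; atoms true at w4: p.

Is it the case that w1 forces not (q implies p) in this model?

w1 forces not (q implies p): no world accessible from w1 forces q implies p.

Yes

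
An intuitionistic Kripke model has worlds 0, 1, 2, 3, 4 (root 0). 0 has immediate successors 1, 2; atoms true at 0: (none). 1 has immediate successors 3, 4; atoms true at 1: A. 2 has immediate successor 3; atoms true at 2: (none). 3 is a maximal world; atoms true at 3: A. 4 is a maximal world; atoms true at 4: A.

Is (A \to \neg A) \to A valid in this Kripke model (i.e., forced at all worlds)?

Yes

0 \Vdash (A \to \neg A) \to A vacuously: no world accessible from 0 forces the antecedent A \to \neg A.
Since the root 0 forces (A \to \neg A) \to A and forcing is persistent (monotone upward), every world forces it.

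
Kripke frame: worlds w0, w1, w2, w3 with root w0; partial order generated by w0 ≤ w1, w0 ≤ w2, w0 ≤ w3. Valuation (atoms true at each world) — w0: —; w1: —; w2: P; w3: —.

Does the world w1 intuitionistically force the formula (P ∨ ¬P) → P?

No

w1 ⊮ (P ∨ ¬P) → P: already at w1 itself, w1 ⊩ P ∨ ¬P but w1 ⊮ P.
w1 lacks atom P, so w1 ⊮ P.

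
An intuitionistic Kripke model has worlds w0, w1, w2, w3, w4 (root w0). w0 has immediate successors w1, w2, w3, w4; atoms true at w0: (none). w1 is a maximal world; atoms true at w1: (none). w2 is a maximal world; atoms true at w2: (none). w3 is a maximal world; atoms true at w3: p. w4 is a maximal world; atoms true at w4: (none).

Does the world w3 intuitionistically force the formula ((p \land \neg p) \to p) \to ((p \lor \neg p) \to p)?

w3 \Vdash ((p \land \neg p) \to p) \to ((p \lor \neg p) \to p): every world accessible from w3 that forces (p \land \neg p) \to p (namely w3) also forces (p \lor \neg p) \to p.

Yes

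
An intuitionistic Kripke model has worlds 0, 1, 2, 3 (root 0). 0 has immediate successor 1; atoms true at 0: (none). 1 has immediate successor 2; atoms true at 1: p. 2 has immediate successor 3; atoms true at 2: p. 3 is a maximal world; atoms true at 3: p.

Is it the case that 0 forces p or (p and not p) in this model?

0 does not force p or (p and not p): neither disjunct is forced at 0.
0 lacks atom p, so 0 does not force p.

No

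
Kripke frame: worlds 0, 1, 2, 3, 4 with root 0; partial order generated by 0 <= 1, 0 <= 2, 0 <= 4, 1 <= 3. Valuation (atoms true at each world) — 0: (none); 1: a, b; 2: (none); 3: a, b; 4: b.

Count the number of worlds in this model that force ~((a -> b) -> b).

1

0: does not force it — 0 ||-/- ~((a -> b) -> b) since 1 is accessible from 0 and 1 ||- (a -> b) -> b.
1: does not force it — 1 ||-/- ~((a -> b) -> b) since 1 is accessible from 1 and 1 ||- (a -> b) -> b.
2: forces it.
3: does not force it — 3 ||-/- ~((a -> b) -> b) since 3 is accessible from 3 and 3 ||- (a -> b) -> b.
4: does not force it.
Worlds forcing the formula: {2}.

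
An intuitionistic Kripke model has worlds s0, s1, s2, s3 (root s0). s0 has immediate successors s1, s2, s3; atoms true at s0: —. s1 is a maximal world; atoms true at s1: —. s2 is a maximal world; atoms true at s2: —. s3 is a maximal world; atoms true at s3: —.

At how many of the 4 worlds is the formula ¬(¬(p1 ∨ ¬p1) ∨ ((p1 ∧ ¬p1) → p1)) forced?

s0: does not force it — s0 ⊮ ¬(¬(p1 ∨ ¬p1) ∨ ((p1 ∧ ¬p1) → p1)) since s0 is accessible from s0 and s0 ⊩ ¬(p1 ∨ ¬p1) ∨ ((p1 ∧ ¬p1) → p1).
s1: does not force it — s1 ⊮ ¬(¬(p1 ∨ ¬p1) ∨ ((p1 ∧ ¬p1) → p1)) since s1 is accessible from s1 and s1 ⊩ ¬(p1 ∨ ¬p1) ∨ ((p1 ∧ ¬p1) → p1).
s2: does not force it — s2 ⊮ ¬(¬(p1 ∨ ¬p1) ∨ ((p1 ∧ ¬p1) → p1)) since s2 is accessible from s2 and s2 ⊩ ¬(p1 ∨ ¬p1) ∨ ((p1 ∧ ¬p1) → p1).
s3: does not force it.
Worlds forcing the formula: { }.

0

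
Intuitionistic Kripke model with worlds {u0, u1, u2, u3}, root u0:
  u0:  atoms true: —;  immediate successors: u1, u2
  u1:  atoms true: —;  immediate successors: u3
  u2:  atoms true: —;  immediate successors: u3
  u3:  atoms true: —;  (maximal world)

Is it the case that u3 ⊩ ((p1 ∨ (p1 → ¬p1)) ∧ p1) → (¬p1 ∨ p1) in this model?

Yes

u3 ⊩ ((p1 ∨ (p1 → ¬p1)) ∧ p1) → (¬p1 ∨ p1) vacuously: no world accessible from u3 forces the antecedent (p1 ∨ (p1 → ¬p1)) ∧ p1.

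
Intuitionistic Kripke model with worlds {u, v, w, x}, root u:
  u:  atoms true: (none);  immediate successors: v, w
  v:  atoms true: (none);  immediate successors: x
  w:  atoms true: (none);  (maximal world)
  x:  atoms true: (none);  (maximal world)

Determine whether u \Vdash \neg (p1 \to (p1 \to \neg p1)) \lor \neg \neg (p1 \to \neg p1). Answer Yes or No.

u \Vdash \neg (p1 \to (p1 \to \neg p1)) \lor \neg \neg (p1 \to \neg p1) via the disjunct \neg \neg (p1 \to \neg p1).

Yes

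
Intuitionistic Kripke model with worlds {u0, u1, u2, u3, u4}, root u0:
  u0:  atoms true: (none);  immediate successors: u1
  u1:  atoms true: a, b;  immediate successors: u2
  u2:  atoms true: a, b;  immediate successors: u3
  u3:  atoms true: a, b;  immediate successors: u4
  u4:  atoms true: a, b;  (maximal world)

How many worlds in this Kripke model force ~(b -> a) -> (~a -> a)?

u0: forces it.
u1: forces it.
u2: forces it.
u3: forces it.
u4: forces it.
Worlds forcing the formula: {u0, u1, u2, u3, u4}.

5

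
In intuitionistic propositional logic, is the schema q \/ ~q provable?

No

This is the law of excluded middle, which is not intuitionistically valid.
A Kripke countermodel: worlds u, v; order generated by u <= v; atoms true at each world — u:{}; v:{q}.
u ||-/- q \/ ~q: neither disjunct is forced at u.
u lacks atom q, so u ||-/- q.
So the root u does not force the formula.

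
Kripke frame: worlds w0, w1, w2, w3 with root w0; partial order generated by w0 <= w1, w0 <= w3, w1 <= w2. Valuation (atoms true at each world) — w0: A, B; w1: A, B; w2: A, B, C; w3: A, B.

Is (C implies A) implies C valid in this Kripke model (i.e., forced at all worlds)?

Not every world: w0 does not force (C implies A) implies C.
w0 does not force (C implies A) implies C: already at w0 itself, w0 forces C implies A but w0 does not force C.
w0 lacks atom C, so w0 does not force C.

No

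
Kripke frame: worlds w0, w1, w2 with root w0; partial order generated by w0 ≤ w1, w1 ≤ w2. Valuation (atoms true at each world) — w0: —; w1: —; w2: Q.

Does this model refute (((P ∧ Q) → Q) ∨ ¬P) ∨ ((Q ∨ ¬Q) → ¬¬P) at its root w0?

No

w0 ⊩ (((P ∧ Q) → Q) ∨ ¬P) ∨ ((Q ∨ ¬Q) → ¬¬P) via the disjunct ((P ∧ Q) → Q) ∨ ¬P.
So the root w0 forces (((P ∧ Q) → Q) ∨ ¬P) ∨ ((Q ∨ ¬Q) → ¬¬P); the model is not a countermodel.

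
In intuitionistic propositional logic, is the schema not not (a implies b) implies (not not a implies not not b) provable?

This is the distribution of double negation over implication, which is intuitionistically derivable.
Assume not not (a implies b) and not not a; suppose not b. Then a implies b would give not a (by contraposition), contradicting not not a; so not (a implies b), contradicting not not (a implies b). Hence not not b.

Yes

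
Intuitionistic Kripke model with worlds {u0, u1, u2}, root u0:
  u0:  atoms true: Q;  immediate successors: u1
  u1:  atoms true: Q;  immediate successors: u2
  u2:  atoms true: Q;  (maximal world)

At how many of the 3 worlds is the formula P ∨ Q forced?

3

u0: forces it.
u1: forces it.
u2: forces it.
Worlds forcing the formula: {u0, u1, u2}.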